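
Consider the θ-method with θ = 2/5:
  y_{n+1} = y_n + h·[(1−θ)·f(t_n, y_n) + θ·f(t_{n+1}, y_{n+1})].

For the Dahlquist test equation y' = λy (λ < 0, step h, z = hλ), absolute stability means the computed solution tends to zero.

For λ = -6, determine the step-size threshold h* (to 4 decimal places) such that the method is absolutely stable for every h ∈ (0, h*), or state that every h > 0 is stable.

(-10.0000,0); λ=-6 ⇒ h* = (10)/6 = 1.6667.

Test eqn y'=λy, z=hλ:
  y_{n+1} = y_n + z·[3/5·y_n + 2/5·y_{n+1}] ⇒ (1 − 2/5z)y_{n+1} = (1 + 3/5z)y_n
  Hence R(z) = (1 + 3/5z)/(1 − 2/5z).

Boundary: |R(x)|=1, x<0.
x=-1.26: |R|=0.1622
R=−1: 1+3/5x = −1+2/5x ⇒ -1/5x=2 ⇒ x=2/(-1/5)=-10.0000
Confirm numerically:
  x=-9.045: |R|=0.95864 <1
  x=-8.796: |R|=0.94671 <1
  x=-6.262: |R|=0.78669 <1
  x=-5.053: |R|=0.67251 <1
  x=-10.232: |R|=1.00911 >1
  x=-10.046: |R|=1.00183 >1
Interval (-10.0000, 0).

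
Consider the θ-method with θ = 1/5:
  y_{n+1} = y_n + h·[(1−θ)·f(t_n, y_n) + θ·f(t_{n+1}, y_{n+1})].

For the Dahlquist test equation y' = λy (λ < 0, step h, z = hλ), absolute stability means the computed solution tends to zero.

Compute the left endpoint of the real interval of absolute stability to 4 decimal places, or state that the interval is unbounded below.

With y'=λy (z=hλ):
  y_{n+1} = y_n + z·[4/5·y_n + 1/5·y_{n+1}] ⇒ (1 − 1/5z)y_{n+1} = (1 + 4/5z)y_n
  ⇒ R(z) = (1 + 4/5z)/(1 − 1/5z).

Find x<0 with |R(x)|<1.
x=-0.54: |R|=0.5126
R=−1: 1+4/5x = −1+1/5x ⇒ -3/5x=2 ⇒ x=2/(-3/5)=-3.3333
Confirm numerically:
  x=-2.627: |R|=0.72217 <1
  x=-2.481: |R|=0.65820 <1
  x=-1.488: |R|=0.14673 <1
  x=-3.779: |R|=1.15230 >1
  x=-3.709: |R|=1.12941 >1
  x=-3.515: |R|=1.06400 >1
Stable set (-3.3333, 0).

z* = -3.3333.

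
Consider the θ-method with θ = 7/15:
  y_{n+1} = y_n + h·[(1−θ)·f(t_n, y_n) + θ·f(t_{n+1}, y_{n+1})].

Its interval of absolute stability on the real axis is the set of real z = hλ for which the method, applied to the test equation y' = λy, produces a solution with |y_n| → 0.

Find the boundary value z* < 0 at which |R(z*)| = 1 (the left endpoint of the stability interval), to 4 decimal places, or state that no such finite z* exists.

Test eqn y'=λy, z=hλ:
  y_{n+1} = y_n + z·[8/15·y_n + 7/15·y_{n+1}] ⇒ (1 − 7/15z)y_{n+1} = (1 + 8/15z)y_n
  ⇒ R(z) = (1 + 8/15z)/(1 − 7/15z).

Need |R(x)|<1, x<0.
x=-1.65: |R|=0.0678
R=−1: 1+8/15x = −1+7/15x ⇒ -1/15x=2 ⇒ x=2/(-1/15)=-30.0000
Confirm numerically:
  x=-23.318: |R|=0.96251 <1
  x=-16.255: |R|=0.89327 <1
  x=-16.039: |R|=0.89031 <1
  x=-13.416: |R|=0.84773 <1
  x=-30.405: |R|=1.00178 >1
  x=-30.188: |R|=1.00083 >1
  x=-30.161: |R|=1.00071 >1
Stable set (-30.0000, 0).

left endpoint -30.0000.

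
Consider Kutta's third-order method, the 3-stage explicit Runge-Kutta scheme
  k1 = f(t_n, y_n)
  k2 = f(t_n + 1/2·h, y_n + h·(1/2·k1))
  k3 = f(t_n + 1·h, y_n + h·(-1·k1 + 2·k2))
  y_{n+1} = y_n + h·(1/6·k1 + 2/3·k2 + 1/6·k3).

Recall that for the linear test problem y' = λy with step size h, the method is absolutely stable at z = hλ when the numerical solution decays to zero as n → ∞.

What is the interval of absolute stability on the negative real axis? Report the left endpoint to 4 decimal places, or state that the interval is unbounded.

On y'=λy, z=hλ:
  order 3, 3-stage ⇒ R(z)=1+z+z^2/2+z^3/6
  (e.g. R(-0.93)=0.36839, |R|=0.36839)

Solve |R(x)|<1 on ℝ⁻.
x=-0.93: |R|=0.3684
|R(-2.72)|=1.3747 |R(-2.67)|=1.2779 |R(-1.62)|=0.0164
Bisect:
  x_lo=-3.1830 |R|=2.4921  x_hi=-0.3264 |R|=0.7211
  mid=-1.75472 |R|=0.11568 →hi
  mid=-2.46888 |R|=0.92932 →hi
  mid=-2.82596 |R|=1.59432 →lo
  mid=-2.64742 |R|=1.23556 →lo
  mid=-2.55815 |R|=1.07624 →lo
  mid=-2.51352 |R|=1.00127 →lo
  mid=-2.49120 |R|=0.96493 →hi
  mid=-2.50236 |R|=0.98301 →hi
  ...
  [-2.51282,-2.51265] ⇒ x*=-2.5127
So |R|<1 on (-2.5127, 0).

z∈(-2.5127,0).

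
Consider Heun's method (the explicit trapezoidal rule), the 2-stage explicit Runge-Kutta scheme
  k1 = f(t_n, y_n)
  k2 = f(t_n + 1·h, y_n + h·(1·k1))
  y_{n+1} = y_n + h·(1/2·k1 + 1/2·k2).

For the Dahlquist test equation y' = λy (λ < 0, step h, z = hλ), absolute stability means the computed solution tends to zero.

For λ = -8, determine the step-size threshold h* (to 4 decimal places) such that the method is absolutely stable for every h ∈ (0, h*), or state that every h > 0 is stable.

With y'=λy (z=hλ):
  order 2, 2-stage ⇒ R(z)=1+z+z^2/2
  (e.g. R(-0.97)=0.50045, |R|=0.50045)

Boundary: |R(x)|=1, x<0.
x=-0.97: |R|=0.5005
|R(-2.07)|=1.0724 |R(-2.03)|=1.0304 |R(-1.7)|=0.7450
Bisect:
  x_lo=-2.4865 |R|=1.6048  x_hi=-0.2183 |R|=0.8055
  mid=-1.35240 |R|=0.56209 →hi
  mid=-1.91944 |R|=0.92269 →hi
  mid=-2.20296 |R|=1.22356 →lo
  mid=-2.06120 |R|=1.06308 →lo
  mid=-1.99032 |R|=0.99037 →hi
  mid=-2.02576 |R|=1.02609 →lo
  mid=-2.00804 |R|=1.00807 →lo
  mid=-1.99918 |R|=0.99918 →hi
  mid=-2.00361 |R|=1.00362 →lo
  ...
  [-2.00001,-1.99987] ⇒ x*=-2.0000
So |R|<1 on (-2.0000, 0).

(-2.0000,0); λ=-8 ⇒ h* = 0.2500.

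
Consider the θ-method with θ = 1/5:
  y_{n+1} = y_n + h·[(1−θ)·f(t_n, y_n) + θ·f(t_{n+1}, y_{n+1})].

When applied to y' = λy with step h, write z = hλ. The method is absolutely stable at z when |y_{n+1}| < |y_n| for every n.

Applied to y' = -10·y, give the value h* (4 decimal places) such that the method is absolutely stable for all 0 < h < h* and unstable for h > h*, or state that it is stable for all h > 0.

With y'=λy (z=hλ):
  y_{n+1} = y_n + z·[4/5·y_n + 1/5·y_{n+1}] ⇒ (1 − 1/5z)y_{n+1} = (1 + 4/5z)y_n
  R(z) = (1 + 4/5z)/(1 − 1/5z).

Solve |R(x)|<1 on ℝ⁻.
x=-1.44: |R|=0.1180
R=−1: 1+4/5x = −1+1/5x ⇒ -3/5x=2 ⇒ x=2/(-3/5)=-3.3333
Confirm numerically:
  x=-3.110: |R|=0.91739 <1
  x=-3.027: |R|=0.88551 <1
  x=-2.186: |R|=0.52101 <1
  x=-2.142: |R|=0.49958 <1
  x=-3.890: |R|=1.18785 >1
  x=-3.689: |R|=1.12280 >1
  x=-3.372: |R|=1.01386 >1
Stable set (-3.3333, 0).

(-3.3333,0); λ=-10 ⇒ h* = (10/3)/10 = 0.3333.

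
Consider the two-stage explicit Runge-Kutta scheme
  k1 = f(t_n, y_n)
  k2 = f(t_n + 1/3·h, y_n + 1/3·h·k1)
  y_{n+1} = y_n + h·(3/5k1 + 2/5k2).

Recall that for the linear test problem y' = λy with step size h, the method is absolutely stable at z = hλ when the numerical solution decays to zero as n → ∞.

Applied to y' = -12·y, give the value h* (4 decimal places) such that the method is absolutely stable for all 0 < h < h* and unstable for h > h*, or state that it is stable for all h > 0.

Test eqn y'=λy, z=hλ:
  k1=λy_n ⇒ h·k1=z·y_n;  k2=λ(1+1/3z)y_n ⇒ h·k2=z(1+1/3z)y_n
  y_{n+1}/y_n = 1 + 3/5z + 2/5z(1+1/3z) = 1 + z + 2/15z²
  Hence R(z) = 1 + z + 2/15z².

Solve |R(x)|<1 on ℝ⁻.
x=-1.17: |R|=0.0125
R=1: x+2/15x²=0 ⇒ x=−15/2=-7.5000; min R=1−1/(4·2/15)=-0.8750>−1
Confirm numerically:
  x=-6.934: |R|=0.47671 <1
  x=-4.925: |R|=0.69092 <1
  x=-3.606: |R|=0.87224 <1
  x=-3.252: |R|=0.84193 <1
  x=-8.085: |R|=1.63063 >1
  x=-7.695: |R|=1.20007 >1
  x=-7.604: |R|=1.10544 >1
Stable set (-7.5000, 0).

(-7.5000,0); λ=-12 ⇒ h* = (15/2)/12 = 0.6250.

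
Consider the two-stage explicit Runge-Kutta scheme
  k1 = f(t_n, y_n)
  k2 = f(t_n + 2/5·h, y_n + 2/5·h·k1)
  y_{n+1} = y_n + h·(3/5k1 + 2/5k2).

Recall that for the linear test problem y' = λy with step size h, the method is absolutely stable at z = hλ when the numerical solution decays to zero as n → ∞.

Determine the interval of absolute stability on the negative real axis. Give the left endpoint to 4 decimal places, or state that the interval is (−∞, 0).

z∈(-6.2500,0).

On y'=λy, z=hλ:
  k1=λy_n ⇒ h·k1=z·y_n;  k2=λ(1+2/5z)y_n ⇒ h·k2=z(1+2/5z)y_n
  y_{n+1}/y_n = 1 + 3/5z + 2/5z(1+2/5z) = 1 + z + 4/25z²
  so R(z) = 1 + z + 4/25z².

Boundary: |R(x)|=1, x<0.
x=-1.71: |R|=0.2421
R=1: x+4/25x²=0 ⇒ x=−25/4=-6.2500; min R=1−1/(4·4/25)=-0.5625>−1
Confirm numerically:
  x=-6.107: |R|=0.86027 <1
  x=-5.260: |R|=0.16682 <1
  x=-2.996: |R|=0.55984 <1
  x=-2.718: |R|=0.53600 <1
  x=-6.556: |R|=1.32098 >1
  x=-6.472: |R|=1.22989 >1
  x=-6.337: |R|=1.08821 >1
Stable set (-6.2500, 0).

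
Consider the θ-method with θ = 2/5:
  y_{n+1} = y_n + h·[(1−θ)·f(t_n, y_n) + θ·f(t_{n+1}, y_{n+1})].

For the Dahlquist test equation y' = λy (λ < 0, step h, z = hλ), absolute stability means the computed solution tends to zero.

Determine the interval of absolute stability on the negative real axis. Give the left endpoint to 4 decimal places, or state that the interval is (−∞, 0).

(-10.0000, 0).

With y'=λy (z=hλ):
  y_{n+1} = y_n + z·[3/5·y_n + 2/5·y_{n+1}] ⇒ (1 − 2/5z)y_{n+1} = (1 + 3/5z)y_n
  Hence R(z) = (1 + 3/5z)/(1 − 2/5z).

Boundary: |R(x)|=1, x<0.
x=-0.8: |R|=0.3939
R=−1: 1+3/5x = −1+2/5x ⇒ -1/5x=2 ⇒ x=2/(-1/5)=-10.0000
Confirm numerically:
  x=-9.846: |R|=0.99376 <1
  x=-8.185: |R|=0.91507 <1
  x=-5.173: |R|=0.68546 <1
  x=-5.120: |R|=0.67979 <1
  x=-10.445: |R|=1.01719 >1
  x=-10.190: |R|=1.00749 >1
Stable set (-10.0000, 0).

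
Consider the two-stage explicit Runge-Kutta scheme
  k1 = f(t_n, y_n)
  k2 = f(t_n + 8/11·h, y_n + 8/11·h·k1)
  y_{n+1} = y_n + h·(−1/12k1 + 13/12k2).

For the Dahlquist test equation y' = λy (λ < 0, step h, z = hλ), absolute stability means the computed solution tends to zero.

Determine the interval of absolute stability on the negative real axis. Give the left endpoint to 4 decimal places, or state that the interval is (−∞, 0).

z∈(-1.2692,0).

On y'=λy, z=hλ:
  k1=λy_n ⇒ h·k1=z·y_n;  k2=λ(1+8/11z)y_n ⇒ h·k2=z(1+8/11z)y_n
  y_{n+1}/y_n = 1 − 1/12z + 13/12z(1+8/11z) = 1 + z + 26/33z²
  Hence R(z) = 1 + z + 26/33z².

Solve |R(x)|<1 on ℝ⁻.
x=-1.6: |R|=1.4170
R=1: x+26/33x²=0 ⇒ x=−33/26=-1.2692; min R=1−1/(4·26/33)=0.6827>−1
Confirm numerically:
  x=-1.137: |R|=0.88155 <1
  x=-1.062: |R|=0.82660 <1
  x=-0.853: |R|=0.72027 <1
  x=-0.741: |R|=0.69161 <1
  x=-1.609: |R|=1.43072 >1
  x=-1.532: |R|=1.31717 >1
  x=-1.499: |R|=1.27136 >1
Interval (-1.2692, 0).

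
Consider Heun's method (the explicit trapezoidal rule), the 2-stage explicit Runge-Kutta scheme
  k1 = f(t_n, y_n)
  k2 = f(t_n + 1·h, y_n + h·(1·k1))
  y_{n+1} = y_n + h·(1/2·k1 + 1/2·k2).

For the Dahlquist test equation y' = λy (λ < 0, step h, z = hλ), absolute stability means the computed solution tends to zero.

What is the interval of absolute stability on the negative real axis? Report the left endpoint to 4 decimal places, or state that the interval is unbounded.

Set f=λy, z=hλ:
  order 2, 2-stage ⇒ R(z)=1+z+z^2/2
  (e.g. R(-1.26)=0.53380, |R|=0.53380)

Need |R(x)|<1, x<0.
x=-1.26: |R|=0.5338
|R(-1.67)|=0.7244 |R(-1.16)|=0.5128 |R(-1.02)|=0.5002
Bisect:
  x_lo=-2.6886 |R|=1.9258  x_hi=-0.3683 |R|=0.6995
  mid=-1.52847 |R|=0.63964 →hi
  mid=-2.10856 |R|=1.11445 →lo
  mid=-1.81852 |R|=0.83499 →hi
  mid=-1.96354 |R|=0.96420 →hi
  mid=-2.03605 |R|=1.03670 →lo
  mid=-1.99979 |R|=0.99979 →hi
  mid=-2.01792 |R|=1.01808 →lo
  mid=-2.00886 |R|=1.00890 →lo
  ...
  [-2.00008,-1.99994] ⇒ x*=-2.0000
So |R|<1 on (-2.0000, 0).

(-2.0000, 0).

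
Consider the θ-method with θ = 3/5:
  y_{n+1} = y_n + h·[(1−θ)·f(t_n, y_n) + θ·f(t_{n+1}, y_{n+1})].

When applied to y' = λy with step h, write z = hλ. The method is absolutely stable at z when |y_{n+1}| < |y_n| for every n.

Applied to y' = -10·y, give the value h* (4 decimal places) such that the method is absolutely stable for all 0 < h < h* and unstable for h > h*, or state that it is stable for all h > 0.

(−∞, 0) — no finite endpoint. Any h>0 works for λ=-10.

Set f=λy, z=hλ:
  y_{n+1} = y_n + z·[2/5·y_n + 3/5·y_{n+1}] ⇒ (1 − 3/5z)y_{n+1} = (1 + 2/5z)y_n
  Hence R(z) = (1 + 2/5z)/(1 − 3/5z).

Solve |R(x)|<1 on ℝ⁻.
x=-1.33: |R|=0.2603
x=-2: |R|=0.0909
x=-10: |R|=0.4286
x=-100: |R|=0.6393
θ=3/5≥1/2 ⇒ |1+2/5x|<|1−3/5x| ∀x<0 ⇒ stable on all of ℝ⁻.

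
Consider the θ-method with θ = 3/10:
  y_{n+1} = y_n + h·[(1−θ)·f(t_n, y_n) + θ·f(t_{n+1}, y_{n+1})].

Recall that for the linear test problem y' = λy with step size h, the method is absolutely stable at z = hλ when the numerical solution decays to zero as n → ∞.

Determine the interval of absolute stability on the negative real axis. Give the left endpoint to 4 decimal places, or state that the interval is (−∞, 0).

On y'=λy, z=hλ:
  y_{n+1} = y_n + z·[7/10·y_n + 3/10·y_{n+1}] ⇒ (1 − 3/10z)y_{n+1} = (1 + 7/10z)y_n
  R(z) = (1 + 7/10z)/(1 − 3/10z).

Boundary: |R(x)|=1, x<0.
x=-1.31: |R|=0.0596
R=−1: 1+7/10x = −1+3/10x ⇒ -2/5x=2 ⇒ x=2/(-2/5)=-5.0000
Confirm numerically:
  x=-4.041: |R|=0.82661 <1
  x=-2.741: |R|=0.50414 <1
  x=-2.225: |R|=0.33433 <1
  x=-2.079: |R|=0.28041 <1
  x=-5.521: |R|=1.07845 >1
  x=-5.130: |R|=1.02048 >1
Interval (-5.0000, 0).

(-5.0000, 0).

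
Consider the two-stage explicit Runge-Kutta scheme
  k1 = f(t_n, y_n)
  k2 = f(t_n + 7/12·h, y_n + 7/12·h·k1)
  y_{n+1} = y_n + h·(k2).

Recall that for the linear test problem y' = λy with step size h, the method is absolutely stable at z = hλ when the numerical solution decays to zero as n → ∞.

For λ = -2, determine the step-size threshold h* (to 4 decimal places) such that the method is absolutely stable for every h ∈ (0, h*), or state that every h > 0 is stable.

On y'=λy, z=hλ:
  k1=λy_n ⇒ h·k1=z·y_n;  k2=λ(1+7/12z)y_n ⇒ h·k2=z(1+7/12z)y_n
  y_{n+1}/y_n = 1 + z(1+7/12z) = 1 + z + 7/12z²
  Hence R(z) = 1 + z + 7/12z².

Need |R(x)|<1, x<0.
x=-1.72: |R|=1.0057
R=1: x+7/12x²=0 ⇒ x=−12/7=-1.7143; min R=1−1/(4·7/12)=0.5714>−1
Confirm numerically:
  x=-1.546: |R|=0.84823 <1
  x=-1.021: |R|=0.58709 <1
  x=-0.807: |R|=0.57290 <1
  x=-0.720: |R|=0.58240 <1
  x=-2.073: |R|=1.43378 >1
  x=-1.879: |R|=1.18054 >1
Stable set (-1.7143, 0).

(-1.7143,0); λ=-2 ⇒ h* = (12/7)/2 = 0.8571.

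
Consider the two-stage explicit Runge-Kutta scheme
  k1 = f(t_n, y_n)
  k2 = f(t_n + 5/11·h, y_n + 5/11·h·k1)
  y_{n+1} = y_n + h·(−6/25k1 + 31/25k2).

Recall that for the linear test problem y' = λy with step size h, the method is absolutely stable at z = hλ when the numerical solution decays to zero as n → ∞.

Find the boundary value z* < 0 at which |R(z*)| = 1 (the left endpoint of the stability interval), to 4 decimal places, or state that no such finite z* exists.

left endpoint -1.7742.

On y'=λy, z=hλ:
  k1=λy_n ⇒ h·k1=z·y_n;  k2=λ(1+5/11z)y_n ⇒ h·k2=z(1+5/11z)y_n
  y_{n+1}/y_n = 1 − 6/25z + 31/25z(1+5/11z) = 1 + z + 31/55z²
  so R(z) = 1 + z + 31/55z².

Solve |R(x)|<1 on ℝ⁻.
x=-1.62: |R|=0.8592
R=1: x+31/55x²=0 ⇒ x=−55/31=-1.7742; min R=1−1/(4·31/55)=0.5565>−1
Confirm numerically:
  x=-1.548: |R|=0.80264 <1
  x=-1.212: |R|=0.61595 <1
  x=-0.975: |R|=0.56081 <1
  x=-0.828: |R|=0.55842 <1
  x=-2.229: |R|=1.57139 >1
  x=-1.859: |R|=1.08886 >1
So |R|<1 on (-1.7742, 0).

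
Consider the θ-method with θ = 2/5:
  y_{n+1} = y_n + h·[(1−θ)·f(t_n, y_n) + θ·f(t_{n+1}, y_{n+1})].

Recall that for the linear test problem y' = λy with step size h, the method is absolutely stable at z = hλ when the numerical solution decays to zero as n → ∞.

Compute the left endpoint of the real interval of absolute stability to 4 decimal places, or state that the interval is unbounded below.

left endpoint -10.0000.

Set f=λy, z=hλ:
  y_{n+1} = y_n + z·[3/5·y_n + 2/5·y_{n+1}] ⇒ (1 − 2/5z)y_{n+1} = (1 + 3/5z)y_n
  Hence R(z) = (1 + 3/5z)/(1 − 2/5z).

Find x<0 with |R(x)|<1.
x=-0.99: |R|=0.2908
R=−1: 1+3/5x = −1+2/5x ⇒ -1/5x=2 ⇒ x=2/(-1/5)=-10.0000
Confirm numerically:
  x=-9.122: |R|=0.96223 <1
  x=-8.371: |R|=0.92508 <1
  x=-7.908: |R|=0.89950 <1
  x=-10.432: |R|=1.01670 >1
  x=-10.033: |R|=1.00132 >1
  x=-10.020: |R|=1.00080 >1
Interval (-10.0000, 0).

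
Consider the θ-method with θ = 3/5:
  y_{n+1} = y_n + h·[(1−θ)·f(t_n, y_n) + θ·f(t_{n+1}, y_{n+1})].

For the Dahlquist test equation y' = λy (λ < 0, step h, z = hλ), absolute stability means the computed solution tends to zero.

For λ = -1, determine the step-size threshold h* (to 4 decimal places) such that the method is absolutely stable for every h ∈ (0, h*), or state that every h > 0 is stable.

unbounded; (−∞, 0). Any h>0 works for λ=-1.

Test eqn y'=λy, z=hλ:
  y_{n+1} = y_n + z·[2/5·y_n + 3/5·y_{n+1}] ⇒ (1 − 3/5z)y_{n+1} = (1 + 2/5z)y_n
  R(z) = (1 + 2/5z)/(1 − 3/5z).

Boundary: |R(x)|=1, x<0.
x=-0.9: |R|=0.4156
x=-2: |R|=0.0909
x=-10: |R|=0.4286
x=-100: |R|=0.6393
θ=3/5≥1/2 ⇒ |1+2/5x|<|1−3/5x| ∀x<0 ⇒ unbounded interval.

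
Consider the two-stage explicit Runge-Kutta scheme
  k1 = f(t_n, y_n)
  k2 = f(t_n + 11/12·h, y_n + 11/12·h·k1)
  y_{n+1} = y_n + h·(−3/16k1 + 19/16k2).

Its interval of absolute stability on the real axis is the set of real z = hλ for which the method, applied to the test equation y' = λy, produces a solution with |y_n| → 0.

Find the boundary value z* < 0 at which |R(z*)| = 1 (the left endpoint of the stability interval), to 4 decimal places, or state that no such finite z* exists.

left endpoint -0.9187.

Set f=λy, z=hλ:
  k1=λy_n ⇒ h·k1=z·y_n;  k2=λ(1+11/12z)y_n ⇒ h·k2=z(1+11/12z)y_n
  y_{n+1}/y_n = 1 − 3/16z + 19/16z(1+11/12z) = 1 + z + 209/192z²
  ⇒ R(z) = 1 + z + 209/192z².

Find x<0 with |R(x)|<1.
x=-1.59: |R|=2.1619
R=1: x+209/192x²=0 ⇒ x=−192/209=-0.9187; min R=1−1/(4·209/192)=0.7703>−1
Confirm numerically:
  x=-0.601: |R|=0.79218 <1
  x=-0.447: |R|=0.77050 <1
  x=-0.405: |R|=0.77355 <1
  x=-1.482: |R|=1.90879 >1
  x=-1.070: |R|=1.17627 >1
Interval (-0.9187, 0).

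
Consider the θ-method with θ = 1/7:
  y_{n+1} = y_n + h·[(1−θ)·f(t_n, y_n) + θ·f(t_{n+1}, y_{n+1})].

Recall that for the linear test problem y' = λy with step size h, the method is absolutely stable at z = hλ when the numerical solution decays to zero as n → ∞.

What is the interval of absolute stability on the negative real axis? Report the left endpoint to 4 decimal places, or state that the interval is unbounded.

(-2.8000, 0).

With y'=λy (z=hλ):
  y_{n+1} = y_n + z·[6/7·y_n + 1/7·y_{n+1}] ⇒ (1 − 1/7z)y_{n+1} = (1 + 6/7z)y_n
  so R(z) = (1 + 6/7z)/(1 − 1/7z).

Solve |R(x)|<1 on ℝ⁻.
x=-1.16: |R|=0.0049
R=−1: 1+6/7x = −1+1/7x ⇒ -5/7x=2 ⇒ x=2/(-5/7)=-2.8000
Confirm numerically:
  x=-2.709: |R|=0.95314 <1
  x=-2.520: |R|=0.85294 <1
  x=-1.247: |R|=0.05845 <1
  x=-3.289: |R|=1.23763 >1
  x=-2.918: |R|=1.05949 >1
Stable set (-2.8000, 0).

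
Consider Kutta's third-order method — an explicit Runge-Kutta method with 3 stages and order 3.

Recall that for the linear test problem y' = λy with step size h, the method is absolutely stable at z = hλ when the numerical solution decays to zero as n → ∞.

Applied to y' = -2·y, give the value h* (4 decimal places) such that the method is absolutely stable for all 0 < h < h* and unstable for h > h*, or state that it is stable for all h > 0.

On y'=λy, z=hλ:
  order 3, 3-stage ⇒ R(z)=1+z+z^2/2+z^3/6
  (e.g. R(-0.45)=0.63606, |R|=0.63606)

Find x<0 with |R(x)|<1.
x=-0.45: |R|=0.6361
|R(-2.86)|=1.6691 |R(-2.52)|=1.0120 |R(-0.89)|=0.3886
Bisect:
  x_lo=-3.0399 |R|=2.1013  x_hi=-0.1686 |R|=0.8448
  mid=-1.60426 |R|=0.00557 →hi
  mid=-2.32207 |R|=0.71284 →hi
  mid=-2.68098 |R|=1.29881 →lo
  mid=-2.50152 |R|=0.98164 →hi
  mid=-2.59125 |R|=1.13382 →lo
  mid=-2.54639 |R|=1.05618 →lo
  mid=-2.52396 |R|=1.01853 →lo
  mid=-2.51274 |R|=0.99999 →hi
  mid=-2.51835 |R|=1.00924 →lo
  ...
  [-2.51292,-2.51274] ⇒ x*=-2.5127
Stable set (-2.5127, 0).

(-2.5127,0); λ=-2 ⇒ h* = 1.2564.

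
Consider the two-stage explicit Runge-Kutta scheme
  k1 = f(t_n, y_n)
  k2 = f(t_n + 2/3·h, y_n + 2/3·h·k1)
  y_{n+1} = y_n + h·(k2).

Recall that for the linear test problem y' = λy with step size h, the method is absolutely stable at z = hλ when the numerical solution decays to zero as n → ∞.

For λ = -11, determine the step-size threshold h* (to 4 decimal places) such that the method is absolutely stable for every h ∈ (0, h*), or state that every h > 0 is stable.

(-1.5000,0); λ=-11 ⇒ h* = (3/2)/11 = 0.1364.

On y'=λy, z=hλ:
  k1=λy_n ⇒ h·k1=z·y_n;  k2=λ(1+2/3z)y_n ⇒ h·k2=z(1+2/3z)y_n
  y_{n+1}/y_n = 1 + z(1+2/3z) = 1 + z + 2/3z²
  ⇒ R(z) = 1 + z + 2/3z².

Boundary: |R(x)|=1, x<0.
x=-0.38: |R|=0.7163
R=1: x+2/3x²=0 ⇒ x=−3/2=-1.5000; min R=1−1/(4·2/3)=0.6250>−1
Confirm numerically:
  x=-1.258: |R|=0.79704 <1
  x=-1.214: |R|=0.76853 <1
  x=-0.895: |R|=0.63902 <1
  x=-0.766: |R|=0.62517 <1
  x=-2.090: |R|=1.82207 >1
  x=-2.028: |R|=1.71386 >1
  x=-2.000: |R|=1.66667 >1
Stable set (-1.5000, 0).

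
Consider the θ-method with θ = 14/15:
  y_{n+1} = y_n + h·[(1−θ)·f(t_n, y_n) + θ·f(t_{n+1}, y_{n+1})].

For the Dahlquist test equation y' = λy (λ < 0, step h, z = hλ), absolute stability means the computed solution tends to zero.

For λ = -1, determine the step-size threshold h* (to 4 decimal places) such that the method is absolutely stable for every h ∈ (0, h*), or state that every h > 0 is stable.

interval (−∞, 0). Any h>0 works for λ=-1.

Set f=λy, z=hλ:
  y_{n+1} = y_n + z·[1/15·y_n + 14/15·y_{n+1}] ⇒ (1 − 14/15z)y_{n+1} = (1 + 1/15z)y_n
  ⇒ R(z) = (1 + 1/15z)/(1 − 14/15z).

Solve |R(x)|<1 on ℝ⁻.
x=-1.59: |R|=0.3599
x=-2: |R|=0.3023
x=-10: |R|=0.0323
x=-100: |R|=0.0601
θ=14/15≥1/2 ⇒ |1+1/15x|<|1−14/15x| ∀x<0 ⇒ unbounded interval.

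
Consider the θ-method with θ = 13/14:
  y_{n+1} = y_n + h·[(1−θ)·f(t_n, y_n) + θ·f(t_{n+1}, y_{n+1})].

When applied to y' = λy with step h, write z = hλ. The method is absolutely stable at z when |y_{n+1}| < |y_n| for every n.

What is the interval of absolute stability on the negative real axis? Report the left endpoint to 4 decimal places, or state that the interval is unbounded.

interval (−∞, 0).

On y'=λy, z=hλ:
  y_{n+1} = y_n + z·[1/14·y_n + 13/14·y_{n+1}] ⇒ (1 − 13/14z)y_{n+1} = (1 + 1/14z)y_n
  so R(z) = (1 + 1/14z)/(1 − 13/14z).

Solve |R(x)|<1 on ℝ⁻.
x=-1.76: |R|=0.3319
x=-2: |R|=0.3000
x=-10: |R|=0.0278
x=-100: |R|=0.0654
θ=13/14≥1/2 ⇒ |1+1/14x|<|1−13/14x| ∀x<0 ⇒ interval (−∞,0).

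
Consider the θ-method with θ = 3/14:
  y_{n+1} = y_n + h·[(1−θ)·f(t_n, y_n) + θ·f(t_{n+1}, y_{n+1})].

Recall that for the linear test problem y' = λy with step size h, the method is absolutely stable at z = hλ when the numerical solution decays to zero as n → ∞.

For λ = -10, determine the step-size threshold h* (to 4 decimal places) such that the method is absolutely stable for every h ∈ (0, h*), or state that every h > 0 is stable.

(-3.5000,0); λ=-10 ⇒ h* = (7/2)/10 = 0.3500.

Test eqn y'=λy, z=hλ:
  y_{n+1} = y_n + z·[11/14·y_n + 3/14·y_{n+1}] ⇒ (1 − 3/14z)y_{n+1} = (1 + 11/14z)y_n
  so R(z) = (1 + 11/14z)/(1 − 3/14z).

Boundary: |R(x)|=1, x<0.
x=-1.08: |R|=0.1230
R=−1: 1+11/14x = −1+3/14x ⇒ -4/7x=2 ⇒ x=2/(-4/7)=-3.5000
Confirm numerically:
  x=-2.303: |R|=0.54202 <1
  x=-1.970: |R|=0.38523 <1
  x=-1.921: |R|=0.36083 <1
  x=-3.898: |R|=1.12392 >1
  x=-3.658: |R|=1.05061 >1
Stable set (-3.5000, 0).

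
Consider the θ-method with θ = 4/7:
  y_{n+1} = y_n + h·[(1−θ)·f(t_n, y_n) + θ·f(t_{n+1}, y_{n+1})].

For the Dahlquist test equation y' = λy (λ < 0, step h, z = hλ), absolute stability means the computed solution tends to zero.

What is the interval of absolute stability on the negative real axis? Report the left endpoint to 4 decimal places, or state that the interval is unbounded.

unbounded; (−∞, 0).

On y'=λy, z=hλ:
  y_{n+1} = y_n + z·[3/7·y_n + 4/7·y_{n+1}] ⇒ (1 − 4/7z)y_{n+1} = (1 + 3/7z)y_n
  Hence R(z) = (1 + 3/7z)/(1 − 4/7z).

Find x<0 with |R(x)|<1.
x=-0.46: |R|=0.6357
x=-2: |R|=0.0667
x=-10: |R|=0.4894
x=-100: |R|=0.7199
θ=4/7≥1/2 ⇒ |1+3/7x|<|1−4/7x| ∀x<0 ⇒ stable on all of ℝ⁻.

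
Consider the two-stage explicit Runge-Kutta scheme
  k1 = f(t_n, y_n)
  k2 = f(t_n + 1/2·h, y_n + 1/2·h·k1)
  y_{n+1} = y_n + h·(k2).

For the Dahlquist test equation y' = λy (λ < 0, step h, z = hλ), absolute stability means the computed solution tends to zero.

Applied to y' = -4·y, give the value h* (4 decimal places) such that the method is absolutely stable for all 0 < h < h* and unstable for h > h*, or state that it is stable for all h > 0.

With y'=λy (z=hλ):
  k1=λy_n ⇒ h·k1=z·y_n;  k2=λ(1+1/2z)y_n ⇒ h·k2=z(1+1/2z)y_n
  y_{n+1}/y_n = 1 + z(1+1/2z) = 1 + z + 1/2z²
  R(z) = 1 + z + 1/2z².

Boundary: |R(x)|=1, x<0.
x=-0.52: |R|=0.6152
R=1: x+1/2x²=0 ⇒ x=−2=-2.0000; min R=1−1/(4·1/2)=0.5000>−1
Confirm numerically:
  x=-1.662: |R|=0.71912 <1
  x=-1.465: |R|=0.60811 <1
  x=-1.350: |R|=0.56125 <1
  x=-2.127: |R|=1.13506 >1
  x=-2.122: |R|=1.12944 >1
  x=-2.045: |R|=1.04601 >1
Interval (-2.0000, 0).

(-2.0000,0); λ=-4 ⇒ h* = (2)/4 = 0.5000.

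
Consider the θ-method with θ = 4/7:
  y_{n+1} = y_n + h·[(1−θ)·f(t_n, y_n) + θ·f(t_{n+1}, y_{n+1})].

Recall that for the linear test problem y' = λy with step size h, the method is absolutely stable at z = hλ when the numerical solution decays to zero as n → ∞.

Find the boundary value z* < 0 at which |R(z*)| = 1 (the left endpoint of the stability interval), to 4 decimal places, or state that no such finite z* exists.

unbounded; (−∞, 0).

On y'=λy, z=hλ:
  y_{n+1} = y_n + z·[3/7·y_n + 4/7·y_{n+1}] ⇒ (1 − 4/7z)y_{n+1} = (1 + 3/7z)y_n
  Hence R(z) = (1 + 3/7z)/(1 − 4/7z).

Solve |R(x)|<1 on ℝ⁻.
x=-1.49: |R|=0.1952
x=-2: |R|=0.0667
x=-10: |R|=0.4894
x=-100: |R|=0.7199
θ=4/7≥1/2 ⇒ |1+3/7x|<|1−4/7x| ∀x<0 ⇒ stable on all of ℝ⁻.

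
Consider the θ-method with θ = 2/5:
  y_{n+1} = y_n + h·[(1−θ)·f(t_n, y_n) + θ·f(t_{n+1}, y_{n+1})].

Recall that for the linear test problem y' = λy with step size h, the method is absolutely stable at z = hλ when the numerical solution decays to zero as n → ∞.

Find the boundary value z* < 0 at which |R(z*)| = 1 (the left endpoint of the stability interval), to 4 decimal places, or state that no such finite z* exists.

left endpoint -10.0000.

On y'=λy, z=hλ:
  y_{n+1} = y_n + z·[3/5·y_n + 2/5·y_{n+1}] ⇒ (1 − 2/5z)y_{n+1} = (1 + 3/5z)y_n
  Hence R(z) = (1 + 3/5z)/(1 − 2/5z).

Boundary: |R(x)|=1, x<0.
x=-1.66: |R|=0.0024
R=−1: 1+3/5x = −1+2/5x ⇒ -1/5x=2 ⇒ x=2/(-1/5)=-10.0000
Confirm numerically:
  x=-9.596: |R|=0.98330 <1
  x=-6.656: |R|=0.81739 <1
  x=-6.105: |R|=0.77368 <1
  x=-4.221: |R|=0.57008 <1
  x=-10.308: |R|=1.01202 >1
  x=-10.083: |R|=1.00330 >1
Stable set (-10.0000, 0).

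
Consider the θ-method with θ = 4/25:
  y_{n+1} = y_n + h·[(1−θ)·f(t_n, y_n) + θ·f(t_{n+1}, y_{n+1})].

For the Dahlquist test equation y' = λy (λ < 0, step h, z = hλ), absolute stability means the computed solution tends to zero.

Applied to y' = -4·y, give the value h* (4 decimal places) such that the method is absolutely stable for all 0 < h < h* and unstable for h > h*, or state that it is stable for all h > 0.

On y'=λy, z=hλ:
  y_{n+1} = y_n + z·[21/25·y_n + 4/25·y_{n+1}] ⇒ (1 − 4/25z)y_{n+1} = (1 + 21/25z)y_n
  so R(z) = (1 + 21/25z)/(1 − 4/25z).

Find x<0 with |R(x)|<1.
x=-1.26: |R|=0.0486
R=−1: 1+21/25x = −1+4/25x ⇒ -17/25x=2 ⇒ x=2/(-17/25)=-2.9412
Confirm numerically:
  x=-2.603: |R|=0.83765 <1
  x=-2.526: |R|=0.79894 <1
  x=-1.905: |R|=0.45999 <1
  x=-1.847: |R|=0.42568 <1
  x=-3.141: |R|=1.09043 >1
  x=-3.078: |R|=1.06234 >1
Interval (-2.9412, 0).

(-2.9412,0); λ=-4 ⇒ h* = (50/17)/4 = 0.7353.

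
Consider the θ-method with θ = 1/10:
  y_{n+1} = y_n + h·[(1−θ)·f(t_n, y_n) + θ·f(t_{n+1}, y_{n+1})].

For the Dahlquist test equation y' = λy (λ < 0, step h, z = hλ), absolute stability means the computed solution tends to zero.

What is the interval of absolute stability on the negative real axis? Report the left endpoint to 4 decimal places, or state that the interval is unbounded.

Set f=λy, z=hλ:
  y_{n+1} = y_n + z·[9/10·y_n + 1/10·y_{n+1}] ⇒ (1 − 1/10z)y_{n+1} = (1 + 9/10z)y_n
  so R(z) = (1 + 9/10z)/(1 − 1/10z).

Need |R(x)|<1, x<0.
x=-0.39: |R|=0.6246
R=−1: 1+9/10x = −1+1/10x ⇒ -4/5x=2 ⇒ x=2/(-4/5)=-2.5000
Confirm numerically:
  x=-1.898: |R|=0.59523 <1
  x=-1.754: |R|=0.49226 <1
  x=-1.726: |R|=0.47194 <1
  x=-1.335: |R|=0.17777 <1
  x=-2.867: |R|=1.22818 >1
  x=-2.821: |R|=1.20030 >1
  x=-2.750: |R|=1.15686 >1
Interval (-2.5000, 0).

(-2.5000, 0).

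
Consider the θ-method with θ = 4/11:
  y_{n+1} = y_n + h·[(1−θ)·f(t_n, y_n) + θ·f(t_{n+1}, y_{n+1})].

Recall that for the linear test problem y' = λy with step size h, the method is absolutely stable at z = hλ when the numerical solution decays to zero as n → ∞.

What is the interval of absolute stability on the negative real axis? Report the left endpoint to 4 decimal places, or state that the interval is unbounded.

Test eqn y'=λy, z=hλ:
  y_{n+1} = y_n + z·[7/11·y_n + 4/11·y_{n+1}] ⇒ (1 − 4/11z)y_{n+1} = (1 + 7/11z)y_n
  so R(z) = (1 + 7/11z)/(1 − 4/11z).

Solve |R(x)|<1 on ℝ⁻.
x=-0.45: |R|=0.6133
R=−1: 1+7/11x = −1+4/11x ⇒ -3/11x=2 ⇒ x=2/(-3/11)=-7.3333
Confirm numerically:
  x=-4.197: |R|=0.66140 <1
  x=-3.971: |R|=0.62480 <1
  x=-3.289: |R|=0.49772 <1
  x=-7.509: |R|=1.01284 >1
  x=-7.437: |R|=1.00763 >1
  x=-7.381: |R|=1.00353 >1
Stable set (-7.3333, 0).

z∈(-7.3333,0).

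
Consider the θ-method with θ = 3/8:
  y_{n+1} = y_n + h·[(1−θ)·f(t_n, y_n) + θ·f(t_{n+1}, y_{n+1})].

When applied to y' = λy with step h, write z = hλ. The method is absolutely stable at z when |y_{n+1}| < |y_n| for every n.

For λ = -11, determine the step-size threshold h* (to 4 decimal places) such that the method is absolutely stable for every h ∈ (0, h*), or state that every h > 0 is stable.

(-8.0000,0); λ=-11 ⇒ h* = (8)/11 = 0.7273.

On y'=λy, z=hλ:
  y_{n+1} = y_n + z·[5/8·y_n + 3/8·y_{n+1}] ⇒ (1 − 3/8z)y_{n+1} = (1 + 5/8z)y_n
  Hence R(z) = (1 + 5/8z)/(1 − 3/8z).

Boundary: |R(x)|=1, x<0.
x=-1.21: |R|=0.1677
R=−1: 1+5/8x = −1+3/8x ⇒ -1/4x=2 ⇒ x=2/(-1/4)=-8.0000
Confirm numerically:
  x=-7.429: |R|=0.96229 <1
  x=-5.012: |R|=0.74058 <1
  x=-4.380: |R|=0.65752 <1
  x=-8.495: |R|=1.02957 >1
  x=-8.389: |R|=1.02346 >1
Interval (-8.0000, 0).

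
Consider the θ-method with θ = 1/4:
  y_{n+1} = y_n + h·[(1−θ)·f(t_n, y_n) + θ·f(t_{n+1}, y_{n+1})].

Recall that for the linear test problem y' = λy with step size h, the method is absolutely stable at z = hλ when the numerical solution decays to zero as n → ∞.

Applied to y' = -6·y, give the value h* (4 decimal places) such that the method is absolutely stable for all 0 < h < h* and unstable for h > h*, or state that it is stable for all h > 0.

(-4.0000,0); λ=-6 ⇒ h* = (4)/6 = 0.6667.

With y'=λy (z=hλ):
  y_{n+1} = y_n + z·[3/4·y_n + 1/4·y_{n+1}] ⇒ (1 − 1/4z)y_{n+1} = (1 + 3/4z)y_n
  so R(z) = (1 + 3/4z)/(1 − 1/4z).

Boundary: |R(x)|=1, x<0.
x=-0.86: |R|=0.2922
R=−1: 1+3/4x = −1+1/4x ⇒ -1/2x=2 ⇒ x=2/(-1/2)=-4.0000
Confirm numerically:
  x=-3.371: |R|=0.82933 <1
  x=-3.110: |R|=0.74965 <1
  x=-3.098: |R|=0.74584 <1
  x=-2.781: |R|=0.64047 <1
  x=-4.371: |R|=1.08864 >1
  x=-4.350: |R|=1.08383 >1
So |R|<1 on (-4.0000, 0).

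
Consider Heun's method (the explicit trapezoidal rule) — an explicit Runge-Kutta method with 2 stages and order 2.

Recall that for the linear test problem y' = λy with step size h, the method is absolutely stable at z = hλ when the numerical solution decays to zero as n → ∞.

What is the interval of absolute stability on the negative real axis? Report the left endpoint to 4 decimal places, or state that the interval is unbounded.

Set f=λy, z=hλ:
  order 2, 2-stage ⇒ R(z)=1+z+z^2/2
  (e.g. R(-0.96)=0.50080, |R|=0.50080)

Solve |R(x)|<1 on ℝ⁻.
x=-0.96: |R|=0.5008
|R(-2.29)|=1.3321 |R(-1.73)|=0.7664 |R(-1.35)|=0.5613
Bisect:
  x_lo=-2.3975 |R|=1.4765  x_hi=-0.2776 |R|=0.7609
  mid=-1.33754 |R|=0.55697 →hi
  mid=-1.86752 |R|=0.87630 →hi
  mid=-2.13251 |R|=1.14129 →lo
  mid=-2.00002 |R|=1.00002 →lo
  mid=-1.93377 |R|=0.93596 →hi
  mid=-1.96689 |R|=0.96744 →hi
  mid=-1.98346 |R|=0.98359 →hi
  ...
  [-2.00002,-1.99989] ⇒ x*=-2.0000
So |R|<1 on (-2.0000, 0).

(-2.0000, 0).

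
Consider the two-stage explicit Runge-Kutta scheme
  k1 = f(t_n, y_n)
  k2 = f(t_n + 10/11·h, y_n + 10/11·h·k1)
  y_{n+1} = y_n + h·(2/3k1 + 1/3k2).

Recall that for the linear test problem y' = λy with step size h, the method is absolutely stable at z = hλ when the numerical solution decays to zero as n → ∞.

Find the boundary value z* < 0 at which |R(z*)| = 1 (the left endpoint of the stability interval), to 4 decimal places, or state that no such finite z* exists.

z* = -3.3000.

With y'=λy (z=hλ):
  k1=λy_n ⇒ h·k1=z·y_n;  k2=λ(1+10/11z)y_n ⇒ h·k2=z(1+10/11z)y_n
  y_{n+1}/y_n = 1 + 2/3z + 1/3z(1+10/11z) = 1 + z + 10/33z²
  so R(z) = 1 + z + 10/33z².

Solve |R(x)|<1 on ℝ⁻.
x=-1.15: |R|=0.2508
R=1: x+10/33x²=0 ⇒ x=−33/10=-3.3000; min R=1−1/(4·10/33)=0.1750>−1
Confirm numerically:
  x=-2.748: |R|=0.54033 <1
  x=-2.442: |R|=0.36508 <1
  x=-2.274: |R|=0.29299 <1
  x=-1.424: |R|=0.19048 <1
  x=-3.601: |R|=1.32845 >1
  x=-3.584: |R|=1.30844 >1
Stable set (-3.3000, 0).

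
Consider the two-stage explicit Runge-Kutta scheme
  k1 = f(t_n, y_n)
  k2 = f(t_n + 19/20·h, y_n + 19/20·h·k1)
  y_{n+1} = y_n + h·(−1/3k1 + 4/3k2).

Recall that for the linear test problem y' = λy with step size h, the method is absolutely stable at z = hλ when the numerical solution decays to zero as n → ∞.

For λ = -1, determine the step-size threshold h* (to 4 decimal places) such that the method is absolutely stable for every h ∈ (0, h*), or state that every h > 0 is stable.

(-0.7895,0); λ=-1 ⇒ h* = (15/19)/1 = 0.7895.

With y'=λy (z=hλ):
  k1=λy_n ⇒ h·k1=z·y_n;  k2=λ(1+19/20z)y_n ⇒ h·k2=z(1+19/20z)y_n
  y_{n+1}/y_n = 1 − 1/3z + 4/3z(1+19/20z) = 1 + z + 19/15z²
  so R(z) = 1 + z + 19/15z².

Boundary: |R(x)|=1, x<0.
x=-0.33: |R|=0.8079
R=1: x+19/15x²=0 ⇒ x=−15/19=-0.7895; min R=1−1/(4·19/15)=0.8026>−1
Confirm numerically:
  x=-0.586: |R|=0.84897 <1
  x=-0.501: |R|=0.81693 <1
  x=-0.481: |R|=0.81206 <1
  x=-0.430: |R|=0.80421 <1
  x=-1.253: |R|=1.73568 >1
  x=-1.201: |R|=1.62604 >1
Stable set (-0.7895, 0).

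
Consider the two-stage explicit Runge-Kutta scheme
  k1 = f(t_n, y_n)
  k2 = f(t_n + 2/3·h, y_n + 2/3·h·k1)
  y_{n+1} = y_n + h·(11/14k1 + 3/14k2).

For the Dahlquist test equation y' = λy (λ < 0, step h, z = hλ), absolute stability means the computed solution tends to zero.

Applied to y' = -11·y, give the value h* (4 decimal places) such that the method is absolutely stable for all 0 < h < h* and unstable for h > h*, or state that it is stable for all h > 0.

Set f=λy, z=hλ:
  k1=λy_n ⇒ h·k1=z·y_n;  k2=λ(1+2/3z)y_n ⇒ h·k2=z(1+2/3z)y_n
  y_{n+1}/y_n = 1 + 11/14z + 3/14z(1+2/3z) = 1 + z + 1/7z²
  ⇒ R(z) = 1 + z + 1/7z².

Find x<0 with |R(x)|<1.
x=-0.34: |R|=0.6765
R=1: x+1/7x²=0 ⇒ x=−7=-7.0000; min R=1−1/(4·1/7)=-0.7500>−1
Confirm numerically:
  x=-6.161: |R|=0.26156 <1
  x=-5.410: |R|=0.22884 <1
  x=-3.826: |R|=0.73482 <1
  x=-3.313: |R|=0.74500 <1
  x=-7.227: |R|=1.23436 >1
  x=-7.197: |R|=1.20254 >1
Stable set (-7.0000, 0).

(-7.0000,0); λ=-11 ⇒ h* = (7)/11 = 0.6364.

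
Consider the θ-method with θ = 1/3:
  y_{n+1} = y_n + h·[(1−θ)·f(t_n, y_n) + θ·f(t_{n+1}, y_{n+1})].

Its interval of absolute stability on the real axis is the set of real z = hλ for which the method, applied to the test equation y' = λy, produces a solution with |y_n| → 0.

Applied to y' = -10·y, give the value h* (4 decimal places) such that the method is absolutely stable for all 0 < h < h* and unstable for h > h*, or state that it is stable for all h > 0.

(-6.0000,0); λ=-10 ⇒ h* = (6)/10 = 0.6000.

With y'=λy (z=hλ):
  y_{n+1} = y_n + z·[2/3·y_n + 1/3·y_{n+1}] ⇒ (1 − 1/3z)y_{n+1} = (1 + 2/3z)y_n
  so R(z) = (1 + 2/3z)/(1 − 1/3z).

Find x<0 with |R(x)|<1.
x=-0.36: |R|=0.6786
R=−1: 1+2/3x = −1+1/3x ⇒ -1/3x=2 ⇒ x=2/(-1/3)=-6.0000
Confirm numerically:
  x=-5.573: |R|=0.95019 <1
  x=-4.301: |R|=0.76729 <1
  x=-2.739: |R|=0.43178 <1
  x=-6.483: |R|=1.05093 >1
  x=-6.257: |R|=1.02776 >1
Interval (-6.0000, 0).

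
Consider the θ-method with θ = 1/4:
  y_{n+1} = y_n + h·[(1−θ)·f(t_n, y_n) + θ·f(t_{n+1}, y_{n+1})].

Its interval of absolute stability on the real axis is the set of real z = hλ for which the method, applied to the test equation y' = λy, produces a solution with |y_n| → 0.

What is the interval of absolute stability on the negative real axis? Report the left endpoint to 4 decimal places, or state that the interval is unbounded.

With y'=λy (z=hλ):
  y_{n+1} = y_n + z·[3/4·y_n + 1/4·y_{n+1}] ⇒ (1 − 1/4z)y_{n+1} = (1 + 3/4z)y_n
  so R(z) = (1 + 3/4z)/(1 − 1/4z).

Find x<0 with |R(x)|<1.
x=-1.57: |R|=0.1275
R=−1: 1+3/4x = −1+1/4x ⇒ -1/2x=2 ⇒ x=2/(-1/2)=-4.0000
Confirm numerically:
  x=-3.949: |R|=0.98717 <1
  x=-2.788: |R|=0.64290 <1
  x=-2.395: |R|=0.49805 <1
  x=-1.740: |R|=0.21254 <1
  x=-4.500: |R|=1.11765 >1
  x=-4.402: |R|=1.09569 >1
Interval (-4.0000, 0).

z∈(-4.0000,0).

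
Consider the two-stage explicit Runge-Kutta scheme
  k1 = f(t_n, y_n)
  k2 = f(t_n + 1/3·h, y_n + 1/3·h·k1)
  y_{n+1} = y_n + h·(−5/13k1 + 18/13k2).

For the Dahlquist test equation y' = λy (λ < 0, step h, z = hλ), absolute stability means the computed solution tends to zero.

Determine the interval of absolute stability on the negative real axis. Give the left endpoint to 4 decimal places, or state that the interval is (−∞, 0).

z∈(-2.1667,0).

On y'=λy, z=hλ:
  k1=λy_n ⇒ h·k1=z·y_n;  k2=λ(1+1/3z)y_n ⇒ h·k2=z(1+1/3z)y_n
  y_{n+1}/y_n = 1 − 5/13z + 18/13z(1+1/3z) = 1 + z + 6/13z²
  so R(z) = 1 + z + 6/13z².

Find x<0 with |R(x)|<1.
x=-0.88: |R|=0.4774
R=1: x+6/13x²=0 ⇒ x=−13/6=-2.1667; min R=1−1/(4·6/13)=0.4583>−1
Confirm numerically:
  x=-1.938: |R|=0.79547 <1
  x=-1.395: |R|=0.50317 <1
  x=-1.183: |R|=0.46292 <1
  x=-2.754: |R|=1.74655 >1
  x=-2.232: |R|=1.06730 >1
Stable set (-2.1667, 0).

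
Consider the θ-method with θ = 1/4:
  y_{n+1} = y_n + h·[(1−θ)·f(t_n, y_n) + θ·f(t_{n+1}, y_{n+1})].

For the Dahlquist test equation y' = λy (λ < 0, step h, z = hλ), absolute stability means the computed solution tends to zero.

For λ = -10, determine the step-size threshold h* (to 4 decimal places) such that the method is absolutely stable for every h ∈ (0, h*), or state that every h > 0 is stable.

With y'=λy (z=hλ):
  y_{n+1} = y_n + z·[3/4·y_n + 1/4·y_{n+1}] ⇒ (1 − 1/4z)y_{n+1} = (1 + 3/4z)y_n
  ⇒ R(z) = (1 + 3/4z)/(1 − 1/4z).

Boundary: |R(x)|=1, x<0.
x=-1.52: |R|=0.1014
R=−1: 1+3/4x = −1+1/4x ⇒ -1/2x=2 ⇒ x=2/(-1/2)=-4.0000
Confirm numerically:
  x=-3.675: |R|=0.91531 <1
  x=-3.158: |R|=0.76474 <1
  x=-2.819: |R|=0.65361 <1
  x=-2.640: |R|=0.59036 <1
  x=-4.146: |R|=1.03585 >1
  x=-4.137: |R|=1.03367 >1
  x=-4.130: |R|=1.03198 >1
Interval (-4.0000, 0).

(-4.0000,0); λ=-10 ⇒ h* = (4)/10 = 0.4000.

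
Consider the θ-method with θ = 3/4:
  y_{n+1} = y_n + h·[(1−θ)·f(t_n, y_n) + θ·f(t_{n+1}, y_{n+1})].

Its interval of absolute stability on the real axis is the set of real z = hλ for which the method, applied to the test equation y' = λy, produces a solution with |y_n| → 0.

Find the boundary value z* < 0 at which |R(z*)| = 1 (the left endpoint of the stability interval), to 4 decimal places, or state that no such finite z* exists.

Test eqn y'=λy, z=hλ:
  y_{n+1} = y_n + z·[1/4·y_n + 3/4·y_{n+1}] ⇒ (1 − 3/4z)y_{n+1} = (1 + 1/4z)y_n
  Hence R(z) = (1 + 1/4z)/(1 − 3/4z).

Need |R(x)|<1, x<0.
x=-0.43: |R|=0.6749
x=-2: |R|=0.2000
x=-10: |R|=0.1765
x=-100: |R|=0.3158
θ=3/4≥1/2 ⇒ |1+1/4x|<|1−3/4x| ∀x<0 ⇒ interval (−∞,0).

unbounded; (−∞, 0).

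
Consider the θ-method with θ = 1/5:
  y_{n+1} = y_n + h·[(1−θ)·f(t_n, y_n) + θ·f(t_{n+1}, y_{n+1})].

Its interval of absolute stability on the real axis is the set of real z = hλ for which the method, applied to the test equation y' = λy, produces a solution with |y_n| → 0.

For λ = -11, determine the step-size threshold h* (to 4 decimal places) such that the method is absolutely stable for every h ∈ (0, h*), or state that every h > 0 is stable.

(-3.3333,0); λ=-11 ⇒ h* = (10/3)/11 = 0.3030.

Set f=λy, z=hλ:
  y_{n+1} = y_n + z·[4/5·y_n + 1/5·y_{n+1}] ⇒ (1 − 1/5z)y_{n+1} = (1 + 4/5z)y_n
  so R(z) = (1 + 4/5z)/(1 − 1/5z).

Boundary: |R(x)|=1, x<0.
x=-0.4: |R|=0.6296
R=−1: 1+4/5x = −1+1/5x ⇒ -3/5x=2 ⇒ x=2/(-3/5)=-3.3333
Confirm numerically:
  x=-2.668: |R|=0.73970 <1
  x=-2.541: |R|=0.68479 <1
  x=-1.619: |R|=0.22299 <1
  x=-3.758: |R|=1.14547 >1
  x=-3.656: |R|=1.11183 >1
  x=-3.462: |R|=1.04562 >1
So |R|<1 on (-3.3333, 0).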